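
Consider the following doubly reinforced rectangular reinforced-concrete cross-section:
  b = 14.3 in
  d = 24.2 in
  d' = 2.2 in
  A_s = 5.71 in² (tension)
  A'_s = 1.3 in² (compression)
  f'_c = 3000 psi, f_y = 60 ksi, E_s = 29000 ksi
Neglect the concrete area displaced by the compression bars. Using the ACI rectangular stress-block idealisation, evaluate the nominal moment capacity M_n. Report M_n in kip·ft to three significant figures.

Assume both steels yield.
a = (A_s − A'_s) f_y/(0.85 f'_c b) = (5.71 − 1.3) × 60/(0.85 × 3 × 14.3) = 7.256 in.
c = a/β₁ = 7.256/0.85 = 8.536 in; ε'_s = 0.003(c − d')/c = 0.0022 ≥ ε_y = 0.0021, so the compression steel yields.
M_n = (A_s − A'_s) f_y (d − a/2) + A'_s f_y (d − d') = 264.6 × (24.2 − 3.628) + 78 × (24.2 − 2.2) = 5443.4 + 1716.0 = 7159.4 kip·in = 7159.4/12 = 596.62 kip·ft.

M_n ≈ 597 kip·ft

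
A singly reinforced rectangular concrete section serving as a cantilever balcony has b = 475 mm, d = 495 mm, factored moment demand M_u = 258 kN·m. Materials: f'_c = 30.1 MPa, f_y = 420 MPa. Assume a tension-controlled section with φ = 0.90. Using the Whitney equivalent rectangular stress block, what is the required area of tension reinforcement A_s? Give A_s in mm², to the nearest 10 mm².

M_n = M_u/φ = 258/0.90 = 286.667 kN·m.
With M_n = 0.85 f'_c a b (d − a/2), solve the quadratic for a:
a = d − √(d² − 2M_n/(0.85 f'_c b)) = 495 − √(495² − 2 × 286.667×10⁶/(0.85 × 30.1 × 475)) = 50.20 mm.
A_s = 0.85 f'_c a b / f_y = 0.85 × 30.1 × 50.20 × 475 / 420 = 1452.6 mm².

A_s ≈ 1450 mm²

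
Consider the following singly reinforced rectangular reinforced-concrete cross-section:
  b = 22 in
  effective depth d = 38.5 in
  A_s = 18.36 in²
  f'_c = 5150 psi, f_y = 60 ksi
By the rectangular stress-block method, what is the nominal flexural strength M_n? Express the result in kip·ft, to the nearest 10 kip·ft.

M_n ≈ 3010 kip·ft

T = A_s f_y = 18.36 × 60 = 1101.6 kips.
a = T/(0.85 f'_c b) = 1101.6/(0.85 × 5.15 × 22) = 11.439 in.
M_n = T(d − a/2) = 1101.6 × (38.5 − 5.7195) = 36111.0 kip·in = 36111.0/12 = 3009.25 kip·ft.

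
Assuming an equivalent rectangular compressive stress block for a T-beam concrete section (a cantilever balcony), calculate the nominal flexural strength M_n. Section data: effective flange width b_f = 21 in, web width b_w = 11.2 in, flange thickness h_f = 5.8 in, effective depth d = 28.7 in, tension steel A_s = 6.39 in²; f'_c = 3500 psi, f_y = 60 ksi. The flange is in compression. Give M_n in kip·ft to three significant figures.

Tension: T = A_s f_y = 6.39 × 60 = 383.4 kips.
Try a within the flange: a = T/(0.85 f'_c b_f) = 383.4/(0.85 × 3.5 × 21) = 6.137 in.
a = 6.137 > h_f = 5.8 in: the block extends into the web. Split into flange-overhang and web parts.
C_f = 0.85 f'_c (b_f − b_w) h_f = 0.85 × 3.5 × (21 − 11.2) × 5.8 = 169.1 kips.
Remaining web compression depth: a_w = (T − C_f)/(0.85 f'_c b_w) = (383.4 − 169.1)/(0.85 × 3.5 × 11.2) = 6.432 in.
M_n = C_f(d − h_f/2) + (T − C_f)(d − a_w/2) = 169.1 × (28.7 − 2.9) + 214.3 × (28.7 − 3.216) = 4362.8 + 5461.2 = 9824.0 kip·in.
M_n = 9824.0/12 = 818.67 kip·ft.

M_n ≈ 819 kip·ft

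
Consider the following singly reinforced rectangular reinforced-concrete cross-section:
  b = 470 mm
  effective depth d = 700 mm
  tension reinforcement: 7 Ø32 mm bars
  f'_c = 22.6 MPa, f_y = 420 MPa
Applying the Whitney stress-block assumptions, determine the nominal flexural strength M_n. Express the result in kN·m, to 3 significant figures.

M_n ≈ 1350 kN·m

A_s = 7 × 804 = 5628 mm².
T = A_s f_y = 5628 × 420 = 2363760 N = 2363.76 kN.
From C = T: a = T/(0.85 f'_c b) = 2363760/(0.85 × 22.6 × 470) = 261.81 mm.
M_n = T(d − a/2) = 2363.76 kN × (700 − 130.905) mm = 1345.20 kN·m.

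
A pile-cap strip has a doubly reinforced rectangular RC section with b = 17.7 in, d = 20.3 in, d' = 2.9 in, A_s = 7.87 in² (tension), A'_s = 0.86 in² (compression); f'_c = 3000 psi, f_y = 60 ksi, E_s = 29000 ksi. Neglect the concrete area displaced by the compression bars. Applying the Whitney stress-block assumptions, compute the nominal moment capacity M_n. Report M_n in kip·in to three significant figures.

M_n ≈ 7480 kip·in

Assume both steels yield.
a = (A_s − A'_s) f_y/(0.85 f'_c b) = (7.87 − 0.86) × 60/(0.85 × 3 × 17.7) = 9.319 in.
c = a/β₁ = 9.319/0.85 = 10.964 in; ε'_s = 0.003(c − d')/c = 0.0022 ≥ ε_y = 0.0021, so the compression steel yields.
M_n = (A_s − A'_s) f_y (d − a/2) + A'_s f_y (d − d') = 420.6 × (20.3 − 4.6595) + 51.6 × (20.3 − 2.9) = 6578.4 + 897.8 = 7476.2 kip·in.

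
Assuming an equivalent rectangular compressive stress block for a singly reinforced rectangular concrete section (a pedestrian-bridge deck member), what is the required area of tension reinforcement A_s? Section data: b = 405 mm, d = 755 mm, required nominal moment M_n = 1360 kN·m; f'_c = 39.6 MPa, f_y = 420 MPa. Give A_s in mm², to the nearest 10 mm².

With M_n = 0.85 f'_c a b (d − a/2), solve the quadratic for a:
a = d − √(d² − 2M_n/(0.85 f'_c b)) = 755 − √(755² − 2 × 1360×10⁶/(0.85 × 39.6 × 405)) = 146.31 mm.
A_s = 0.85 f'_c a b / f_y = 0.85 × 39.6 × 146.31 × 405 / 420 = 4748.9 mm².

A_s ≈ 4750 mm²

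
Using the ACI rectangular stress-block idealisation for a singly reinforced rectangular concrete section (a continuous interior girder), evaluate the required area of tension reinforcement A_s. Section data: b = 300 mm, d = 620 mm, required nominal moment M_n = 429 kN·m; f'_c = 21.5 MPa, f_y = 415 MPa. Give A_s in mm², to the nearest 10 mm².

A_s ≈ 1880 mm²

With M_n = 0.85 f'_c a b (d − a/2), solve the quadratic for a:
a = d − √(d² − 2M_n/(0.85 f'_c b)) = 620 − √(620² − 2 × 429×10⁶/(0.85 × 21.5 × 300)) = 142.61 mm.
A_s = 0.85 f'_c a b / f_y = 0.85 × 21.5 × 142.61 × 300 / 415 = 1884.0 mm².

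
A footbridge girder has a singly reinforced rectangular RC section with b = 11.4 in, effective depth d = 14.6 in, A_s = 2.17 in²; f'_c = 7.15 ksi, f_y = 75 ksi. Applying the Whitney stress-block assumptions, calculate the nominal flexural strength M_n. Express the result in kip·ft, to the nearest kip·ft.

T = A_s f_y = 2.17 × 75 = 162.75 kips.
a = T/(0.85 f'_c b) = 162.75/(0.85 × 7.15 × 11.4) = 2.349 in.
M_n = T(d − a/2) = 162.75 × (14.6 − 1.1745) = 2185.0 kip·in = 2185.0/12 = 182.08 kip·ft.

M_n ≈ 182 kip·ft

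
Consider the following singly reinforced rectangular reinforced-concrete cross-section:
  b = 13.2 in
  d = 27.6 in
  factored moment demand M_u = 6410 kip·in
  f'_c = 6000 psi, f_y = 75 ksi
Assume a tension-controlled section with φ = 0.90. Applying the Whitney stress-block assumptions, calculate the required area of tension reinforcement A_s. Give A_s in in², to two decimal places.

M_n = M_u/φ = 6410/0.90 = 7122.22 kip·in.
From M_n = 0.85 f'_c a b (d − a/2):
a = d − √(d² − 2M_n/(0.85 f'_c b)) = 27.6 − √(27.6² − 2 × 7122.22/(0.85 × 6 × 13.2)) = 4.144 in.
A_s = 0.85 f'_c a b / f_y = 0.85 × 6 × 4.144 × 13.2 / 75 = 3.720 in².

A_s ≈ 3.72 in²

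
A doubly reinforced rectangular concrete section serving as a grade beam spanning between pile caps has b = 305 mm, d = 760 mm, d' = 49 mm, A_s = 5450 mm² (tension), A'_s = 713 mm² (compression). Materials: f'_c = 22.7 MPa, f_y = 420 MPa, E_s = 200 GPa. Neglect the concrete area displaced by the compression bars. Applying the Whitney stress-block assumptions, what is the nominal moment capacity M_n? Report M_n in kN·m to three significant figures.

Assume both tension and compression steel yield.
Net tension couple steel: A_s − A'_s = 4737 mm².
a = (A_s − A'_s) f_y / (0.85 f'_c b) = 1989540/(0.85 × 22.7 × 305) = 338.07 mm.
c = a/β₁ = 338.07/0.85 = 397.73 mm; ε'_s = 0.003(c − d')/c = 0.0026 ≥ f_y/E_s = 0.0021, so compression steel does yield.
M_n = (A_s − A'_s) f_y (d − a/2) + A'_s f_y (d − d') = [1989540 × (760 − 169.035) + 299460 × (760 − 49)] × 10⁻⁶ = 1175.75 + 212.92 = 1388.67 kN·m.

M_n ≈ 1390 kN·m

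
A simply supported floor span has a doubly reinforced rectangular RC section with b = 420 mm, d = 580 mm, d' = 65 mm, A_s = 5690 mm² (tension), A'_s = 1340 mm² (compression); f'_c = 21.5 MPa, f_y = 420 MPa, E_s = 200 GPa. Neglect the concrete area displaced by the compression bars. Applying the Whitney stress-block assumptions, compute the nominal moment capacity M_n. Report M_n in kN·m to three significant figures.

M_n ≈ 1130 kN·m

Assume both tension and compression steel yield.
Net tension couple steel: A_s − A'_s = 4350 mm².
a = (A_s − A'_s) f_y / (0.85 f'_c b) = 1827000/(0.85 × 21.5 × 420) = 238.03 mm.
c = a/β₁ = 238.03/0.85 = 280.04 mm; ε'_s = 0.003(c − d')/c = 0.0023 ≥ f_y/E_s = 0.0021, so compression steel does yield.
M_n = (A_s − A'_s) f_y (d − a/2) + A'_s f_y (d − d') = [1827000 × (580 − 119.015) + 562800 × (580 − 65)] × 10⁻⁶ = 842.22 + 289.84 = 1132.06 kN·m.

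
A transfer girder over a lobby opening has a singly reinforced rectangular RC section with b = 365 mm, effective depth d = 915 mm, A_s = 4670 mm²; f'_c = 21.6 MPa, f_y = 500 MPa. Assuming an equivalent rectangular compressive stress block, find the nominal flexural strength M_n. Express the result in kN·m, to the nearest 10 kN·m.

M_n ≈ 1730 kN·m

T = A_s f_y = 4670 × 500 = 2335000 N = 2335 kN.
From C = T: a = T/(0.85 f'_c b) = 2335000/(0.85 × 21.6 × 365) = 348.43 mm.
M_n = T(d − a/2) = 2335 kN × (915 − 174.215) mm = 1729.73 kN·m.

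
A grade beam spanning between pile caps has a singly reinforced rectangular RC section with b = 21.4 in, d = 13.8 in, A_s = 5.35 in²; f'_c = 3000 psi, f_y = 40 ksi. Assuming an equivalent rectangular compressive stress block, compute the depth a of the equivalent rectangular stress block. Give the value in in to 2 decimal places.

a ≈ 3.92 in

T = A_s f_y = 5.35 × 40 = 214 kips.
a = T/(0.85 f'_c b) = 214/(0.85 × 3 × 21.4) = 3.92 in.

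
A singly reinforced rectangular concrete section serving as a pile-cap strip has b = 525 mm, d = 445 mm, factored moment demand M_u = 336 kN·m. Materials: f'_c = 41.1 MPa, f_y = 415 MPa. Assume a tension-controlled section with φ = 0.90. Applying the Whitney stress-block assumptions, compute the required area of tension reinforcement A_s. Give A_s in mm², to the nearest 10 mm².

M_n = M_u/φ = 336/0.90 = 373.333 kN·m.
With M_n = 0.85 f'_c a b (d − a/2), solve the quadratic for a:
a = d − √(d² − 2M_n/(0.85 f'_c b)) = 445 − √(445² − 2 × 373.333×10⁶/(0.85 × 41.1 × 525)) = 48.37 mm.
A_s = 0.85 f'_c a b / f_y = 0.85 × 41.1 × 48.37 × 525 / 415 = 2137.7 mm².

A_s ≈ 2140 mm²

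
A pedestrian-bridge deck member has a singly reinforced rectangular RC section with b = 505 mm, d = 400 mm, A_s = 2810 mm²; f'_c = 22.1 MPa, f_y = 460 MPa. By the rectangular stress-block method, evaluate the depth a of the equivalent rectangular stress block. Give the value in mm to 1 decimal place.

T = A_s f_y = 2810 × 460 = 1292600 N = 1292.6 kN.
Setting C = 0.85 f'_c a b equal to T: a = 1292600/(0.85 × 22.1 × 505) = 136.3 mm.

a ≈ 136.3 mm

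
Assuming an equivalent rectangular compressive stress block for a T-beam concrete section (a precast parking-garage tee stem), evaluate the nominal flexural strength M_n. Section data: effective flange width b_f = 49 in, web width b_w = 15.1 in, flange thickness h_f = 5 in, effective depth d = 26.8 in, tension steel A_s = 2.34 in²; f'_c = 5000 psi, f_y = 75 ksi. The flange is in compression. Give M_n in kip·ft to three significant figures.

Tension: T = A_s f_y = 2.34 × 75 = 175.5 kips.
Try a within the flange: a = T/(0.85 f'_c b_f) = 175.5/(0.85 × 5 × 49) = 0.843 in.
Since a = 0.843 ≤ h_f = 5 in, the stress block lies entirely in the flange; analyse as a rectangular beam of width b_f.
M_n = T(d − a/2) = 175.5 × (26.8 − 0.4215) = 4629.4 kip·in.
M_n = 4629.4/12 = 385.78 kip·ft.

M_n ≈ 386 kip·ft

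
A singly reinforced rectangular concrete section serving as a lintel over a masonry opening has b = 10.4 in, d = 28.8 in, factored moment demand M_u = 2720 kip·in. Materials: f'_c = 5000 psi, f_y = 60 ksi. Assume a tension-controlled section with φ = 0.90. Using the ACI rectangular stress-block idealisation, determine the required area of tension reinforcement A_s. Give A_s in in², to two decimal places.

A_s ≈ 1.83 in²

M_n = M_u/φ = 2720/0.90 = 3022.22 kip·in.
From M_n = 0.85 f'_c a b (d − a/2):
a = d − √(d² − 2M_n/(0.85 f'_c b)) = 28.8 − √(28.8² − 2 × 3022.22/(0.85 × 5 × 10.4)) = 2.481 in.
A_s = 0.85 f'_c a b / f_y = 0.85 × 5 × 2.481 × 10.4 / 60 = 1.828 in².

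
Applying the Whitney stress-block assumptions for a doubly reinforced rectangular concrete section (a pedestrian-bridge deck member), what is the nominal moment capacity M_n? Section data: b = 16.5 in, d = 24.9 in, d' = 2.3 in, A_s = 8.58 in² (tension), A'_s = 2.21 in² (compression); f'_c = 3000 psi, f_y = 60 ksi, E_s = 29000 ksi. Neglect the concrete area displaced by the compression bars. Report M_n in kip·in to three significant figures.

M_n ≈ 10800 kip·in

Assume both steels yield.
a = (A_s − A'_s) f_y/(0.85 f'_c b) = (8.58 − 2.21) × 60/(0.85 × 3 × 16.5) = 9.084 in.
c = a/β₁ = 9.084/0.85 = 10.687 in; ε'_s = 0.003(c − d')/c = 0.0024 ≥ ε_y = 0.0021, so the compression steel yields.
M_n = (A_s − A'_s) f_y (d − a/2) + A'_s f_y (d − d') = 382.2 × (24.9 − 4.542) + 132.6 × (24.9 − 2.3) = 7780.8 + 2996.8 = 10777.6 kip·in.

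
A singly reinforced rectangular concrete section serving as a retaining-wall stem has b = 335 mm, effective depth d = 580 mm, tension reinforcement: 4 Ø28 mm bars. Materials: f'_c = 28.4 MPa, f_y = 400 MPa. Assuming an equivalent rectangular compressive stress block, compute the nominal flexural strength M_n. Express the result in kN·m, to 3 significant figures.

M_n ≈ 512 kN·m

A_s = 4 × 616 = 2464 mm².
T = A_s f_y = 2464 × 400 = 985600 N = 985.6 kN.
From C = T: a = T/(0.85 f'_c b) = 985600/(0.85 × 28.4 × 335) = 121.88 mm.
M_n = T(d − a/2) = 985.6 kN × (580 − 60.94) mm = 511.59 kN·m.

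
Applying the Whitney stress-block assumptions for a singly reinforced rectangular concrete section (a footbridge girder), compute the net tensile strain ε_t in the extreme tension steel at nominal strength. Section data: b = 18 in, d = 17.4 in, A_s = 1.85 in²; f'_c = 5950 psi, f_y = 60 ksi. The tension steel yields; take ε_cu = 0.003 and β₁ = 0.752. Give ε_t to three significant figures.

a = A_s f_y/(0.85 f'_c b) = 1.219 in.
β₁ = 0.752, so c = a/β₁ = 1.219/0.752 = 1.621 in.
From the linear strain diagram with ε_cu = 0.003: ε_t = 0.003 (d − c)/c = 0.003 × (17.4 − 1.621)/1.621 = 0.0292.
Since ε_t ≥ 0.005, the section is tension-controlled.

ε_t ≈ 0.0292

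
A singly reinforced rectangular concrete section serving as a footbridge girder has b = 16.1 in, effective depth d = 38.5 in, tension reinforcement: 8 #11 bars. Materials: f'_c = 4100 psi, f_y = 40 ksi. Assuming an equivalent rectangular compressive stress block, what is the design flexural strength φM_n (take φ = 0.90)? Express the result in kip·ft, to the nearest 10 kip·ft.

φM_n ≈ 1270 kip·ft

A_s = 8 × 1.56 = 12.48 in².
T = A_s f_y = 12.48 × 40 = 499.2 kips.
a = T/(0.85 f'_c b) = 499.2/(0.85 × 4.1 × 16.1) = 8.897 in.
M_n = T(d − a/2) = 499.2 × (38.5 − 4.4485) = 16998.5 kip·in = 16998.5/12 = 1416.54 kip·ft.
φM_n = 0.90 × 1416.54 = 1274.89 kip·ft.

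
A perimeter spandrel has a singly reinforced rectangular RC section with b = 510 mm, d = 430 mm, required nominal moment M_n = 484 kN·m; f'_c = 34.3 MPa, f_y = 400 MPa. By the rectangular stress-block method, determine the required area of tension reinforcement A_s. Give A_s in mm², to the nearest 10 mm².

With M_n = 0.85 f'_c a b (d − a/2), solve the quadratic for a:
a = d − √(d² − 2M_n/(0.85 f'_c b)) = 430 − √(430² − 2 × 484×10⁶/(0.85 × 34.3 × 510)) = 83.88 mm.
A_s = 0.85 f'_c a b / f_y = 0.85 × 34.3 × 83.88 × 510 / 400 = 3118.0 mm².

A_s ≈ 3120 mm²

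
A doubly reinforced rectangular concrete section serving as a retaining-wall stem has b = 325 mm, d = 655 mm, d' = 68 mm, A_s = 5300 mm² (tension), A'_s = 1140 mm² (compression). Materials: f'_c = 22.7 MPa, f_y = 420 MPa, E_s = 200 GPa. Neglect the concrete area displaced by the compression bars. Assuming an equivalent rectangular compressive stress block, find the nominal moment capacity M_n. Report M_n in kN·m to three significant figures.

M_n ≈ 1180 kN·m

Assume both tension and compression steel yield.
Net tension couple steel: A_s − A'_s = 4160 mm².
a = (A_s − A'_s) f_y / (0.85 f'_c b) = 1747200/(0.85 × 22.7 × 325) = 278.62 mm.
c = a/β₁ = 278.62/0.85 = 327.79 mm; ε'_s = 0.003(c − d')/c = 0.0024 ≥ f_y/E_s = 0.0021, so compression steel does yield.
M_n = (A_s − A'_s) f_y (d − a/2) + A'_s f_y (d − d') = [1747200 × (655 − 139.31) + 478800 × (655 − 68)] × 10⁻⁶ = 901.01 + 281.06 = 1182.07 kN·m.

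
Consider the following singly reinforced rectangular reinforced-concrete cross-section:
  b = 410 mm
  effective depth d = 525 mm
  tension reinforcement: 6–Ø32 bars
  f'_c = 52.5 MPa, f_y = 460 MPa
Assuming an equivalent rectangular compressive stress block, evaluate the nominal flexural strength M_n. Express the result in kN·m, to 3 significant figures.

M_n ≈ 1030 kN·m

A_s = 6 × 804 = 4824 mm².
T = A_s f_y = 4824 × 460 = 2219040 N = 2219.04 kN.
From C = T: a = T/(0.85 f'_c b) = 2219040/(0.85 × 52.5 × 410) = 121.28 mm.
M_n = T(d − a/2) = 2219.04 kN × (525 − 60.64) mm = 1030.43 kN·m.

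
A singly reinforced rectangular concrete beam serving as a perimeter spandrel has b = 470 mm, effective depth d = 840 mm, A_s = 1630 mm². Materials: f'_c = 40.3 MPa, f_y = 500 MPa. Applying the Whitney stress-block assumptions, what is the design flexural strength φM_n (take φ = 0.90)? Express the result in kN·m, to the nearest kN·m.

T = A_s f_y = 1630 × 500 = 815000 N = 815 kN.
From C = T: a = T/(0.85 f'_c b) = 815000/(0.85 × 40.3 × 470) = 50.62 mm.
M_n = T(d − a/2) = 815 kN × (840 − 25.31) mm = 663.97 kN·m.
φM_n = 0.90 × 663.97 = 597.57 kN·m.

φM_n ≈ 598 kN·m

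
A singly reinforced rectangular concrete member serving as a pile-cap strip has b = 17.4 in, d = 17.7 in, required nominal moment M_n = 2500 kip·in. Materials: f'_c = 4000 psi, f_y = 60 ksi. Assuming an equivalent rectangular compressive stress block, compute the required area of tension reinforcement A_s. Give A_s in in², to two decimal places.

A_s ≈ 2.54 in²

From M_n = 0.85 f'_c a b (d − a/2):
a = d − √(d² − 2M_n/(0.85 f'_c b)) = 17.7 − √(17.7² − 2 × 2500/(0.85 × 4 × 17.4)) = 2.575 in.
A_s = 0.85 f'_c a b / f_y = 0.85 × 4 × 2.575 × 17.4 / 60 = 2.539 in².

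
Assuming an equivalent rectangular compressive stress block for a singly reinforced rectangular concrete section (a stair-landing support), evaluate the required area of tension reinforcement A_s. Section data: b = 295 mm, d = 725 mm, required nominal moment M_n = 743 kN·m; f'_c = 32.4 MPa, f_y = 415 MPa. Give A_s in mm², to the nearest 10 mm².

With M_n = 0.85 f'_c a b (d − a/2), solve the quadratic for a:
a = d − √(d² − 2M_n/(0.85 f'_c b)) = 725 − √(725² − 2 × 743×10⁶/(0.85 × 32.4 × 295)) = 139.58 mm.
A_s = 0.85 f'_c a b / f_y = 0.85 × 32.4 × 139.58 × 295 / 415 = 2732.5 mm².

A_s ≈ 2730 mm²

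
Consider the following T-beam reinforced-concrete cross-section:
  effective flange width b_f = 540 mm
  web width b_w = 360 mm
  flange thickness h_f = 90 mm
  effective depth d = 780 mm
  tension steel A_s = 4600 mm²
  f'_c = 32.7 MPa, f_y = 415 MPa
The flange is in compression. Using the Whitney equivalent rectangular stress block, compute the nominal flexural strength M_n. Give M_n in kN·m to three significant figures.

M_n ≈ 1360 kN·m

Tension: T = A_s f_y = 4600 × 415 = 1909000 N.
Try a within the flange: a = T/(0.85 f'_c b_f) = 1909000/(0.85 × 32.7 × 540) = 127.19 mm.
a = 127.19 > h_f = 90 mm: the block extends into the web. Split into flange-overhang and web parts.
C_f = 0.85 f'_c (b_f − b_w) h_f = 0.85 × 32.7 × (540 − 360) × 90 = 450279 N.
Remaining web compression depth: a_w = (T − C_f)/(0.85 f'_c b_w) = (1909000 − 450279)/(0.85 × 32.7 × 360) = 145.78 mm.
M_n = C_f(d − h_f/2) + (T − C_f)(d − a_w/2) = 450279 × (780 − 45) + 1458721 × (780 − 72.89) = 330.96 + 1031.48 = 1362.44 × 10⁶ N·mm.
M_n = 1362.44 kN·m.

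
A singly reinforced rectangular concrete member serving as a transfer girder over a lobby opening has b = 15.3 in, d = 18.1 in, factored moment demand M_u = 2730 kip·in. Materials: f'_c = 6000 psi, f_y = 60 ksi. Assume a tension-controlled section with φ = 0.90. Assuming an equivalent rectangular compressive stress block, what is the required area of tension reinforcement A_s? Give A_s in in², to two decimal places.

A_s ≈ 2.98 in²

M_n = M_u/φ = 2730/0.90 = 3033.33 kip·in.
From M_n = 0.85 f'_c a b (d − a/2):
a = d − √(d² − 2M_n/(0.85 f'_c b)) = 18.1 − √(18.1² − 2 × 3033.33/(0.85 × 6 × 15.3)) = 2.293 in.
A_s = 0.85 f'_c a b / f_y = 0.85 × 6 × 2.293 × 15.3 / 60 = 2.982 in².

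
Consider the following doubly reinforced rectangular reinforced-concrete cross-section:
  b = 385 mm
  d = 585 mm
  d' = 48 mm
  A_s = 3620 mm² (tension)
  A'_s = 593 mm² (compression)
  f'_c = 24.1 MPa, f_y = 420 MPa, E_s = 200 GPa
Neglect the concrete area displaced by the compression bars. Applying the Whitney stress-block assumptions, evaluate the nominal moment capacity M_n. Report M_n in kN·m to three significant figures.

M_n ≈ 775 kN·m

Assume both tension and compression steel yield.
Net tension couple steel: A_s − A'_s = 3027 mm².
a = (A_s − A'_s) f_y / (0.85 f'_c b) = 1271340/(0.85 × 24.1 × 385) = 161.20 mm.
c = a/β₁ = 161.20/0.85 = 189.65 mm; ε'_s = 0.003(c − d')/c = 0.0022 ≥ f_y/E_s = 0.0021, so compression steel does yield.
M_n = (A_s − A'_s) f_y (d − a/2) + A'_s f_y (d − d') = [1271340 × (585 − 80.6) + 249060 × (585 − 48)] × 10⁻⁶ = 641.26 + 133.75 = 775.01 kN·m.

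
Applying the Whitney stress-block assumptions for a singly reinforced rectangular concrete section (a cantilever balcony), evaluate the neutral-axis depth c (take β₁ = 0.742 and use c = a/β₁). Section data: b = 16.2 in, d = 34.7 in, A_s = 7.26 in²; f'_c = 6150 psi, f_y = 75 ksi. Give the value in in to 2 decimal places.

c ≈ 8.67 in

T = A_s f_y = 7.26 × 75 = 544.5 kips.
a = T/(0.85 f'_c b) = 544.5/(0.85 × 6.15 × 16.2) = 6.4297 in.
With β₁ = 0.742, c = a/β₁ = 6.4297/0.742 = 8.67 in.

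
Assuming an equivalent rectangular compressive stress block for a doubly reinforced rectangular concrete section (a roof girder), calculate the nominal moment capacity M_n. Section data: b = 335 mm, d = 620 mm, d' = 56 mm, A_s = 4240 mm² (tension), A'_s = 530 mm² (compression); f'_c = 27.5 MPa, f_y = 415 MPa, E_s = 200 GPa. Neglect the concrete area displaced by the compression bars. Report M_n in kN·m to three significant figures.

Assume both tension and compression steel yield.
Net tension couple steel: A_s − A'_s = 3710 mm².
a = (A_s − A'_s) f_y / (0.85 f'_c b) = 1539650/(0.85 × 27.5 × 335) = 196.62 mm.
c = a/β₁ = 196.62/0.85 = 231.32 mm; ε'_s = 0.003(c − d')/c = 0.0023 ≥ f_y/E_s = 0.0021, so compression steel does yield.
M_n = (A_s − A'_s) f_y (d − a/2) + A'_s f_y (d − d') = [1539650 × (620 − 98.31) + 219950 × (620 − 56)] × 10⁻⁶ = 803.22 + 124.05 = 927.27 kN·m.

M_n ≈ 927 kN·m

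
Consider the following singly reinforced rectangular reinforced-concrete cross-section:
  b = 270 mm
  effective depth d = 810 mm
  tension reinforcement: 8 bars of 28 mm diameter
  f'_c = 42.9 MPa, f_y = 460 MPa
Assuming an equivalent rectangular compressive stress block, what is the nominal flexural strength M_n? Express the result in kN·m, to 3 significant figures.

M_n ≈ 1580 kN·m

A_s = 8 × 616 = 4928 mm².
T = A_s f_y = 4928 × 460 = 2266880 N = 2266.88 kN.
From C = T: a = T/(0.85 f'_c b) = 2266880/(0.85 × 42.9 × 270) = 230.24 mm.
M_n = T(d − a/2) = 2266.88 kN × (810 − 115.12) mm = 1575.21 kN·m.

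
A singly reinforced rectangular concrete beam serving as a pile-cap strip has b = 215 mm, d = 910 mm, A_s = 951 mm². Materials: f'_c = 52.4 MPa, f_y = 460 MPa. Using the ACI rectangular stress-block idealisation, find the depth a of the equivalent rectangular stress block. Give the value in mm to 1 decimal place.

a ≈ 45.7 mm

T = A_s f_y = 951 × 460 = 437460 N = 437.46 kN.
Setting C = 0.85 f'_c a b equal to T: a = 437460/(0.85 × 52.4 × 215) = 45.7 mm.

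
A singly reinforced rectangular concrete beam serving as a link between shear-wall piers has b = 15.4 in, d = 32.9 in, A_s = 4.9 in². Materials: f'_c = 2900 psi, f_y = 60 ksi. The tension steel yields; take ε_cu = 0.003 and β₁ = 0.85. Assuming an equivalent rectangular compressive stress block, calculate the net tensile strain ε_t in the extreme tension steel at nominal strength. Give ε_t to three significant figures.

ε_t ≈ 0.00783

a = A_s f_y/(0.85 f'_c b) = 7.745 in.
β₁ = 0.85, so c = a/β₁ = 7.745/0.85 = 9.112 in.
From the linear strain diagram with ε_cu = 0.003: ε_t = 0.003 (d − c)/c = 0.003 × (32.9 − 9.112)/9.112 = 0.00783.
Since ε_t ≥ 0.005, the section is tension-controlled.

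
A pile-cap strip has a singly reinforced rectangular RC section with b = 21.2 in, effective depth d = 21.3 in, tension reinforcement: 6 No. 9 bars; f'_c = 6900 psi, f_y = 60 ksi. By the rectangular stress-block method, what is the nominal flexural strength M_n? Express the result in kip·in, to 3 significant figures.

A_s = 6 × 1 = 6 in².
T = A_s f_y = 6 × 60 = 360 kips.
a = T/(0.85 f'_c b) = 360/(0.85 × 6.9 × 21.2) = 2.895 in.
M_n = T(d − a/2) = 360 × (21.3 − 1.4475) = 7146.9 kip·in.

M_n ≈ 7150 kip·in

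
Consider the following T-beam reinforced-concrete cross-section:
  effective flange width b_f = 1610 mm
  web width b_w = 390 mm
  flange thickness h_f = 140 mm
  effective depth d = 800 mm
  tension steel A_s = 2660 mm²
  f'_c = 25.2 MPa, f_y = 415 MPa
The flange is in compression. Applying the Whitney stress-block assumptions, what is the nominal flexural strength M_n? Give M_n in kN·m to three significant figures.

Tension: T = A_s f_y = 2660 × 415 = 1103900 N.
Try a within the flange: a = T/(0.85 f'_c b_f) = 1103900/(0.85 × 25.2 × 1610) = 32.01 mm.
Since a = 32.01 ≤ h_f = 140 mm, the stress block lies entirely in the flange; analyse as a rectangular beam of width b_f.
M_n = T(d − a/2) = 1103900 × (800 − 16.005) = 865.45 × 10⁶ N·mm.
M_n = 865.45 kN·m.

M_n ≈ 865 kN·m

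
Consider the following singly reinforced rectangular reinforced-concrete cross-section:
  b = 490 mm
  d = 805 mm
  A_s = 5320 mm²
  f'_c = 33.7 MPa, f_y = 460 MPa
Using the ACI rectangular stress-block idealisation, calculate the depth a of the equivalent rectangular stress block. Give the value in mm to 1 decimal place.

a ≈ 174.4 mm

T = A_s f_y = 5320 × 460 = 2447200 N = 2447.2 kN.
Setting C = 0.85 f'_c a b equal to T: a = 2447200/(0.85 × 33.7 × 490) = 174.4 mm.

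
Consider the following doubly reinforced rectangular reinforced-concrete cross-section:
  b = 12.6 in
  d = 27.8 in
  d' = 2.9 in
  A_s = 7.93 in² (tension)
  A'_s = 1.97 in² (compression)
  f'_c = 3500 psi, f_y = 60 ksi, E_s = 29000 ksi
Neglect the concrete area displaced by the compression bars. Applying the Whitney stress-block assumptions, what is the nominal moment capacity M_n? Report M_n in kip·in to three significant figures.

M_n ≈ 11200 kip·in

Assume both steels yield.
a = (A_s − A'_s) f_y/(0.85 f'_c b) = (7.93 − 1.97) × 60/(0.85 × 3.5 × 12.6) = 9.540 in.
c = a/β₁ = 9.540/0.85 = 11.224 in; ε'_s = 0.003(c − d')/c = 0.0022 ≥ ε_y = 0.0021, so the compression steel yields.
M_n = (A_s − A'_s) f_y (d − a/2) + A'_s f_y (d − d') = 357.6 × (27.8 − 4.77) + 118.2 × (27.8 − 2.9) = 8235.5 + 2943.2 = 11178.7 kip·in.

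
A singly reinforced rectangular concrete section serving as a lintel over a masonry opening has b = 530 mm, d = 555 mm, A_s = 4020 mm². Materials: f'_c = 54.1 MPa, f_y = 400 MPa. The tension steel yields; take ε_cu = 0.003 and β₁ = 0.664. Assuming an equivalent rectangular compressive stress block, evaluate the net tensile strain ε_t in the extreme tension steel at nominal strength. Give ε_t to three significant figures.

a = A_s f_y/(0.85 f'_c b) = 65.98 mm.
β₁ = 0.664, so c = a/β₁ = 65.98/0.664 = 99.37 mm.
From the linear strain diagram with ε_cu = 0.003: ε_t = 0.003 (d − c)/c = 0.003 × (555 − 99.37)/99.37 = 0.0138.
Since ε_t ≥ 0.005, the section is tension-controlled.

ε_t ≈ 0.0138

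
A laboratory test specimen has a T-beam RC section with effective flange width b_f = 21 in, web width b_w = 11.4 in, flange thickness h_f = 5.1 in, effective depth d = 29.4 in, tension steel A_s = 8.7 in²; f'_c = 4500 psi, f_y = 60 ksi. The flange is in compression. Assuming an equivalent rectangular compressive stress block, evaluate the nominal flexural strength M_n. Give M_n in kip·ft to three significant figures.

M_n ≈ 1130 kip·ft

Tension: T = A_s f_y = 8.7 × 60 = 522 kips.
Try a within the flange: a = T/(0.85 f'_c b_f) = 522/(0.85 × 4.5 × 21) = 6.499 in.
a = 6.499 > h_f = 5.1 in: the block extends into the web. Split into flange-overhang and web parts.
C_f = 0.85 f'_c (b_f − b_w) h_f = 0.85 × 4.5 × (21 − 11.4) × 5.1 = 187.3 kips.
Remaining web compression depth: a_w = (T − C_f)/(0.85 f'_c b_w) = (522 − 187.3)/(0.85 × 4.5 × 11.4) = 7.676 in.
M_n = C_f(d − h_f/2) + (T − C_f)(d − a_w/2) = 187.3 × (29.4 − 2.55) + 334.7 × (29.4 − 3.838) = 5029.0 + 8555.6 = 13584.6 kip·in.
M_n = 13584.6/12 = 1132.05 kip·ft.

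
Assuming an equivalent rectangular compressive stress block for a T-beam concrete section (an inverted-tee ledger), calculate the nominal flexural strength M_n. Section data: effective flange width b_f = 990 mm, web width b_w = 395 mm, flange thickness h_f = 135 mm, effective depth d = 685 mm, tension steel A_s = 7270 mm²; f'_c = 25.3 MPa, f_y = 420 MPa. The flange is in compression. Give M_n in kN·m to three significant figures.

M_n ≈ 1870 kN·m

Tension: T = A_s f_y = 7270 × 420 = 3053400 N.
Try a within the flange: a = T/(0.85 f'_c b_f) = 3053400/(0.85 × 25.3 × 990) = 143.42 mm.
a = 143.42 > h_f = 135 mm: the block extends into the web. Split into flange-overhang and web parts.
C_f = 0.85 f'_c (b_f − b_w) h_f = 0.85 × 25.3 × (990 − 395) × 135 = 1727389 N.
Remaining web compression depth: a_w = (T − C_f)/(0.85 f'_c b_w) = (3053400 − 1727389)/(0.85 × 25.3 × 395) = 156.10 mm.
M_n = C_f(d − h_f/2) + (T − C_f)(d − a_w/2) = 1727389 × (685 − 67.5) + 1326011 × (685 − 78.05) = 1066.66 + 804.82 = 1871.48 × 10⁶ N·mm.
M_n = 1871.48 kN·m.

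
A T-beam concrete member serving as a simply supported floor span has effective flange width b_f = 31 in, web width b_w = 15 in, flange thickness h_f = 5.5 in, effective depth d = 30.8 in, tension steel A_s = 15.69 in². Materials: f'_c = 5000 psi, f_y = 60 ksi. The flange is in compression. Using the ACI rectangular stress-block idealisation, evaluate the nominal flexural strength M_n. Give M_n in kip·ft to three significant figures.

M_n ≈ 2120 kip·ft

Tension: T = A_s f_y = 15.69 × 60 = 941.4 kips.
Try a within the flange: a = T/(0.85 f'_c b_f) = 941.4/(0.85 × 5 × 31) = 7.145 in.
a = 7.145 > h_f = 5.5 in: the block extends into the web. Split into flange-overhang and web parts.
C_f = 0.85 f'_c (b_f − b_w) h_f = 0.85 × 5 × (31 − 15) × 5.5 = 374.0 kips.
Remaining web compression depth: a_w = (T − C_f)/(0.85 f'_c b_w) = (941.4 − 374.0)/(0.85 × 5 × 15) = 8.900 in.
M_n = C_f(d − h_f/2) + (T − C_f)(d − a_w/2) = 374.0 × (30.8 − 2.75) + 567.4 × (30.8 − 4.45) = 10490.7 + 14951.0 = 25441.7 kip·in.
M_n = 25441.7/12 = 2120.14 kip·ft.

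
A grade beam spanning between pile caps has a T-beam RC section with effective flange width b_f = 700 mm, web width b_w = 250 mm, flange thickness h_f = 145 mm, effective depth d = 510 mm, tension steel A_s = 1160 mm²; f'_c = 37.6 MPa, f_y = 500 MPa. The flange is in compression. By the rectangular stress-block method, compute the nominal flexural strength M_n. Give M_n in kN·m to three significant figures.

M_n ≈ 288 kN·m

Tension: T = A_s f_y = 1160 × 500 = 580000 N.
Try a within the flange: a = T/(0.85 f'_c b_f) = 580000/(0.85 × 37.6 × 700) = 25.93 mm.
Since a = 25.93 ≤ h_f = 145 mm, the stress block lies entirely in the flange; analyse as a rectangular beam of width b_f.
M_n = T(d − a/2) = 580000 × (510 − 12.965) = 288.28 × 10⁶ N·mm.
M_n = 288.28 kN·m.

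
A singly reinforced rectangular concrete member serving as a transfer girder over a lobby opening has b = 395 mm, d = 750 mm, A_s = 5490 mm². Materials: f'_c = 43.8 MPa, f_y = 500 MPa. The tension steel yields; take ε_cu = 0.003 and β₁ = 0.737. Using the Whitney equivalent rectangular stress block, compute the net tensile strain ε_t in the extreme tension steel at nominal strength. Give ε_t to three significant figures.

a = A_s f_y/(0.85 f'_c b) = 186.66 mm.
β₁ = 0.737, so c = a/β₁ = 186.66/0.737 = 253.27 mm.
From the linear strain diagram with ε_cu = 0.003: ε_t = 0.003 (d − c)/c = 0.003 × (750 − 253.27)/253.27 = 0.00588.
Since ε_t ≥ 0.005, the section is tension-controlled.

ε_t ≈ 0.00588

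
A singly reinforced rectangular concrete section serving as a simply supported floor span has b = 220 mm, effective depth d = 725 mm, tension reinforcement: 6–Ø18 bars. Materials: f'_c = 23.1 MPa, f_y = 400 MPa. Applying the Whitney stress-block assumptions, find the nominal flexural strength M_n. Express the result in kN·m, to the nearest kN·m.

M_n ≈ 399 kN·m

A_s = 6 × 254 = 1524 mm².
T = A_s f_y = 1524 × 400 = 609600 N = 609.6 kN.
From C = T: a = T/(0.85 f'_c b) = 609600/(0.85 × 23.1 × 220) = 141.12 mm.
M_n = T(d − a/2) = 609.6 kN × (725 − 70.56) mm = 398.95 kN·m.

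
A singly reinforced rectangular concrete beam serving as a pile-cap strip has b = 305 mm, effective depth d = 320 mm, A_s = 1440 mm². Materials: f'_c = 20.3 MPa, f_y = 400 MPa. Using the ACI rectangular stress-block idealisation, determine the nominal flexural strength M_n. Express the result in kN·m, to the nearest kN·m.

M_n ≈ 153 kN·m

T = A_s f_y = 1440 × 400 = 576000 N = 576 kN.
From C = T: a = T/(0.85 f'_c b) = 576000/(0.85 × 20.3 × 305) = 109.45 mm.
M_n = T(d − a/2) = 576 kN × (320 − 54.725) mm = 152.80 kN·m.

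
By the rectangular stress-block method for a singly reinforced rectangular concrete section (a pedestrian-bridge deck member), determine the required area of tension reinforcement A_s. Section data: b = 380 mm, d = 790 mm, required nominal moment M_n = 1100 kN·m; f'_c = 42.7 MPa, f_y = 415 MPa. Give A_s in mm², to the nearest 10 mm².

With M_n = 0.85 f'_c a b (d − a/2), solve the quadratic for a:
a = d − √(d² − 2M_n/(0.85 f'_c b)) = 790 − √(790² − 2 × 1100×10⁶/(0.85 × 42.7 × 380)) = 108.39 mm.
A_s = 0.85 f'_c a b / f_y = 0.85 × 42.7 × 108.39 × 380 / 415 = 3602.2 mm².

A_s ≈ 3600 mm²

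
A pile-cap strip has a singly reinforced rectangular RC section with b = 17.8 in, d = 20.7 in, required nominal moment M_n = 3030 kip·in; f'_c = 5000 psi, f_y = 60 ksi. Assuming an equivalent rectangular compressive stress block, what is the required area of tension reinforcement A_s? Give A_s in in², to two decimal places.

From M_n = 0.85 f'_c a b (d − a/2):
a = d − √(d² − 2M_n/(0.85 f'_c b)) = 20.7 − √(20.7² − 2 × 3030/(0.85 × 5 × 17.8)) = 2.035 in.
A_s = 0.85 f'_c a b / f_y = 0.85 × 5 × 2.035 × 17.8 / 60 = 2.566 in².

A_s ≈ 2.57 in²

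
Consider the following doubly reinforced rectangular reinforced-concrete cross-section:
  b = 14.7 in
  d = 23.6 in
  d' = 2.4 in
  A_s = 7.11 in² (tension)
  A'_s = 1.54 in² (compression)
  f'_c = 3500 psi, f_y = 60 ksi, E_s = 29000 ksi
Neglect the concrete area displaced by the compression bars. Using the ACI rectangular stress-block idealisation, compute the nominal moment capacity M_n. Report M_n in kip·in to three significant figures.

Assume both steels yield.
a = (A_s − A'_s) f_y/(0.85 f'_c b) = (7.11 − 1.54) × 60/(0.85 × 3.5 × 14.7) = 7.642 in.
c = a/β₁ = 7.642/0.85 = 8.991 in; ε'_s = 0.003(c − d')/c = 0.0022 ≥ ε_y = 0.0021, so the compression steel yields.
M_n = (A_s − A'_s) f_y (d − a/2) + A'_s f_y (d − d') = 334.2 × (23.6 − 3.821) + 92.4 × (23.6 − 2.4) = 6610.1 + 1958.9 = 8569.0 kip·in.

M_n ≈ 8570 kip·in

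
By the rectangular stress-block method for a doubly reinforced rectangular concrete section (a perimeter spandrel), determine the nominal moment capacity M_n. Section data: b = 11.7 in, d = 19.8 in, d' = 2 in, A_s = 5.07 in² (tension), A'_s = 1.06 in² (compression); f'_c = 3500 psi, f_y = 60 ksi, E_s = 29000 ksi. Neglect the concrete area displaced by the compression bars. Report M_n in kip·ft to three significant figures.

M_n ≈ 422 kip·ft

Assume both steels yield.
a = (A_s − A'_s) f_y/(0.85 f'_c b) = (5.07 − 1.06) × 60/(0.85 × 3.5 × 11.7) = 6.912 in.
c = a/β₁ = 6.912/0.85 = 8.132 in; ε'_s = 0.003(c − d')/c = 0.0023 ≥ ε_y = 0.0021, so the compression steel yields.
M_n = (A_s − A'_s) f_y (d − a/2) + A'_s f_y (d − d') = 240.6 × (19.8 − 3.456) + 63.6 × (19.8 − 2) = 3932.4 + 1132.1 = 5064.5 kip·in = 5064.5/12 = 422.04 kip·ft.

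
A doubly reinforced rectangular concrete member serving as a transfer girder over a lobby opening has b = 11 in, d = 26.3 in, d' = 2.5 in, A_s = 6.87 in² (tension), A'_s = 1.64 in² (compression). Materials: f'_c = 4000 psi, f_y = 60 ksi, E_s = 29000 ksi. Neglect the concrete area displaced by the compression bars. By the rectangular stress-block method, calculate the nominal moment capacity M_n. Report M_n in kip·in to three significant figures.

M_n ≈ 9280 kip·in

Assume both steels yield.
a = (A_s − A'_s) f_y/(0.85 f'_c b) = (6.87 − 1.64) × 60/(0.85 × 4 × 11) = 8.390 in.
c = a/β₁ = 8.390/0.85 = 9.871 in; ε'_s = 0.003(c − d')/c = 0.0022 ≥ ε_y = 0.0021, so the compression steel yields.
M_n = (A_s − A'_s) f_y (d − a/2) + A'_s f_y (d − d') = 313.8 × (26.3 − 4.195) + 98.4 × (26.3 − 2.5) = 6936.5 + 2341.9 = 9278.4 kip·in.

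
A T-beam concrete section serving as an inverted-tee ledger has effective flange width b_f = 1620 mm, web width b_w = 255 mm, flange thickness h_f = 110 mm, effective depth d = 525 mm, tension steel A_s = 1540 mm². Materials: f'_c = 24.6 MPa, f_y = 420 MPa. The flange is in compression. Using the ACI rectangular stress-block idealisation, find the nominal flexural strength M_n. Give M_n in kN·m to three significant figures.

Tension: T = A_s f_y = 1540 × 420 = 646800 N.
Try a within the flange: a = T/(0.85 f'_c b_f) = 646800/(0.85 × 24.6 × 1620) = 19.09 mm.
Since a = 19.09 ≤ h_f = 110 mm, the stress block lies entirely in the flange; analyse as a rectangular beam of width b_f.
M_n = T(d − a/2) = 646800 × (525 − 9.545) = 333.40 × 10⁶ N·mm.
M_n = 333.40 kN·m.

M_n ≈ 333 kN·m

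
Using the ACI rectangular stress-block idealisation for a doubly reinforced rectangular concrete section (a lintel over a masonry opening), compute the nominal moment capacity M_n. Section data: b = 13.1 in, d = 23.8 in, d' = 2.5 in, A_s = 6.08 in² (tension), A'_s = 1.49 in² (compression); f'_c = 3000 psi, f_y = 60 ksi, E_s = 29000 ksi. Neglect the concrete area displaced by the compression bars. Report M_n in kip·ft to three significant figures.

M_n ≈ 610 kip·ft

Assume both steels yield.
a = (A_s − A'_s) f_y/(0.85 f'_c b) = (6.08 − 1.49) × 60/(0.85 × 3 × 13.1) = 8.244 in.
c = a/β₁ = 8.244/0.85 = 9.699 in; ε'_s = 0.003(c − d')/c = 0.0022 ≥ ε_y = 0.0021, so the compression steel yields.
M_n = (A_s − A'_s) f_y (d − a/2) + A'_s f_y (d − d') = 275.4 × (23.8 − 4.122) + 89.4 × (23.8 − 2.5) = 5419.3 + 1904.2 = 7323.5 kip·in = 7323.5/12 = 610.29 kip·ft.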